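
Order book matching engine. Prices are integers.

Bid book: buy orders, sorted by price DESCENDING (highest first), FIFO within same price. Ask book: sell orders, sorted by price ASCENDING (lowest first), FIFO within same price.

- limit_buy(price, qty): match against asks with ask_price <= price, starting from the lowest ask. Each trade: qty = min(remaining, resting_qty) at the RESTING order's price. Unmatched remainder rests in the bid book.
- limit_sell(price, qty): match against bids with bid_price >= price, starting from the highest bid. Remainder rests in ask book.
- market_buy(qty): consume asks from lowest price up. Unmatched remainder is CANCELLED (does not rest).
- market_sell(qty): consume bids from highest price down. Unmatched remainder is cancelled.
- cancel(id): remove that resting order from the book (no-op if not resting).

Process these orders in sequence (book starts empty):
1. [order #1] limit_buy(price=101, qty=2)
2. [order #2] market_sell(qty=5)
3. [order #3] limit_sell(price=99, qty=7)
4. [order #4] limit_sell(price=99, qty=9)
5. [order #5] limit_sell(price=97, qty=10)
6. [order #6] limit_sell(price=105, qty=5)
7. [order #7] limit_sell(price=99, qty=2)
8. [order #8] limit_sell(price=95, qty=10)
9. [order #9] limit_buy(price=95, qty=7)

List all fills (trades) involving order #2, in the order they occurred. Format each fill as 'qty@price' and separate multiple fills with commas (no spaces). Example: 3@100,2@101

Answer: 2@101

Derivation:
After op 1 [order #1] limit_buy(price=101, qty=2): fills=none; bids=[#1:2@101] asks=[-]
After op 2 [order #2] market_sell(qty=5): fills=#1x#2:2@101; bids=[-] asks=[-]
After op 3 [order #3] limit_sell(price=99, qty=7): fills=none; bids=[-] asks=[#3:7@99]
After op 4 [order #4] limit_sell(price=99, qty=9): fills=none; bids=[-] asks=[#3:7@99 #4:9@99]
After op 5 [order #5] limit_sell(price=97, qty=10): fills=none; bids=[-] asks=[#5:10@97 #3:7@99 #4:9@99]
After op 6 [order #6] limit_sell(price=105, qty=5): fills=none; bids=[-] asks=[#5:10@97 #3:7@99 #4:9@99 #6:5@105]
After op 7 [order #7] limit_sell(price=99, qty=2): fills=none; bids=[-] asks=[#5:10@97 #3:7@99 #4:9@99 #7:2@99 #6:5@105]
After op 8 [order #8] limit_sell(price=95, qty=10): fills=none; bids=[-] asks=[#8:10@95 #5:10@97 #3:7@99 #4:9@99 #7:2@99 #6:5@105]
After op 9 [order #9] limit_buy(price=95, qty=7): fills=#9x#8:7@95; bids=[-] asks=[#8:3@95 #5:10@97 #3:7@99 #4:9@99 #7:2@99 #6:5@105]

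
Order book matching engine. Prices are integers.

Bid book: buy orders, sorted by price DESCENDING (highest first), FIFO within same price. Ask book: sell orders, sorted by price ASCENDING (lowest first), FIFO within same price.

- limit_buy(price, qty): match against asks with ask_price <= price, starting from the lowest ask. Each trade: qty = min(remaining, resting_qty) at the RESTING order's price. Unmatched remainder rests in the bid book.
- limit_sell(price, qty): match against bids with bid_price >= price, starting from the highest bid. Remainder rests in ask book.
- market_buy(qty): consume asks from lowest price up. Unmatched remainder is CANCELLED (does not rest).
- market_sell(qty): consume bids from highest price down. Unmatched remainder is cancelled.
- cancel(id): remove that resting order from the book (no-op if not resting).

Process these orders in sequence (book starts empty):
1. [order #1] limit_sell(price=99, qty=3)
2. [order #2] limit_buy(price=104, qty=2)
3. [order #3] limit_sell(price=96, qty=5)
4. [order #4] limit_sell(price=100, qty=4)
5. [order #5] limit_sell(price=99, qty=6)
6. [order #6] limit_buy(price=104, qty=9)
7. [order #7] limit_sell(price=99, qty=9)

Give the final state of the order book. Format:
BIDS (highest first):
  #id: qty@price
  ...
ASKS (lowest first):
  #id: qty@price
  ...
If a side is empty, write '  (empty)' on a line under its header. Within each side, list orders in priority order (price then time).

After op 1 [order #1] limit_sell(price=99, qty=3): fills=none; bids=[-] asks=[#1:3@99]
After op 2 [order #2] limit_buy(price=104, qty=2): fills=#2x#1:2@99; bids=[-] asks=[#1:1@99]
After op 3 [order #3] limit_sell(price=96, qty=5): fills=none; bids=[-] asks=[#3:5@96 #1:1@99]
After op 4 [order #4] limit_sell(price=100, qty=4): fills=none; bids=[-] asks=[#3:5@96 #1:1@99 #4:4@100]
After op 5 [order #5] limit_sell(price=99, qty=6): fills=none; bids=[-] asks=[#3:5@96 #1:1@99 #5:6@99 #4:4@100]
After op 6 [order #6] limit_buy(price=104, qty=9): fills=#6x#3:5@96 #6x#1:1@99 #6x#5:3@99; bids=[-] asks=[#5:3@99 #4:4@100]
After op 7 [order #7] limit_sell(price=99, qty=9): fills=none; bids=[-] asks=[#5:3@99 #7:9@99 #4:4@100]

Answer: BIDS (highest first):
  (empty)
ASKS (lowest first):
  #5: 3@99
  #7: 9@99
  #4: 4@100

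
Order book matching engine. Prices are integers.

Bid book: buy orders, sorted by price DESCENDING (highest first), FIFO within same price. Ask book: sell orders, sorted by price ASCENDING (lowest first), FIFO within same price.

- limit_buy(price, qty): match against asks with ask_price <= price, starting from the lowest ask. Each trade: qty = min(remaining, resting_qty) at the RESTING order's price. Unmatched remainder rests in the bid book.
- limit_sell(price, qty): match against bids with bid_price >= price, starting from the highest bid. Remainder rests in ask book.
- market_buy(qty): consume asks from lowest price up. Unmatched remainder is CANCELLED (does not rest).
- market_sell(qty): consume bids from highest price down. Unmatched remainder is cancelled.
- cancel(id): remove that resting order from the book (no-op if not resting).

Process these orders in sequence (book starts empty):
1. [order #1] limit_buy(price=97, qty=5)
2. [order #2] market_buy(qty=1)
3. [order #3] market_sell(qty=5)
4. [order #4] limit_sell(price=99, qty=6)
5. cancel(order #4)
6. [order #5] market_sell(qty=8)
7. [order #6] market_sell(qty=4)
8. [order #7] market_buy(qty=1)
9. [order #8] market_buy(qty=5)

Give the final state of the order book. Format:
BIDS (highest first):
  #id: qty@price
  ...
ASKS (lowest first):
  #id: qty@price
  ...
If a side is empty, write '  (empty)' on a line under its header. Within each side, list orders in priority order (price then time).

Answer: BIDS (highest first):
  (empty)
ASKS (lowest first):
  (empty)

Derivation:
After op 1 [order #1] limit_buy(price=97, qty=5): fills=none; bids=[#1:5@97] asks=[-]
After op 2 [order #2] market_buy(qty=1): fills=none; bids=[#1:5@97] asks=[-]
After op 3 [order #3] market_sell(qty=5): fills=#1x#3:5@97; bids=[-] asks=[-]
After op 4 [order #4] limit_sell(price=99, qty=6): fills=none; bids=[-] asks=[#4:6@99]
After op 5 cancel(order #4): fills=none; bids=[-] asks=[-]
After op 6 [order #5] market_sell(qty=8): fills=none; bids=[-] asks=[-]
After op 7 [order #6] market_sell(qty=4): fills=none; bids=[-] asks=[-]
After op 8 [order #7] market_buy(qty=1): fills=none; bids=[-] asks=[-]
After op 9 [order #8] market_buy(qty=5): fills=none; bids=[-] asks=[-]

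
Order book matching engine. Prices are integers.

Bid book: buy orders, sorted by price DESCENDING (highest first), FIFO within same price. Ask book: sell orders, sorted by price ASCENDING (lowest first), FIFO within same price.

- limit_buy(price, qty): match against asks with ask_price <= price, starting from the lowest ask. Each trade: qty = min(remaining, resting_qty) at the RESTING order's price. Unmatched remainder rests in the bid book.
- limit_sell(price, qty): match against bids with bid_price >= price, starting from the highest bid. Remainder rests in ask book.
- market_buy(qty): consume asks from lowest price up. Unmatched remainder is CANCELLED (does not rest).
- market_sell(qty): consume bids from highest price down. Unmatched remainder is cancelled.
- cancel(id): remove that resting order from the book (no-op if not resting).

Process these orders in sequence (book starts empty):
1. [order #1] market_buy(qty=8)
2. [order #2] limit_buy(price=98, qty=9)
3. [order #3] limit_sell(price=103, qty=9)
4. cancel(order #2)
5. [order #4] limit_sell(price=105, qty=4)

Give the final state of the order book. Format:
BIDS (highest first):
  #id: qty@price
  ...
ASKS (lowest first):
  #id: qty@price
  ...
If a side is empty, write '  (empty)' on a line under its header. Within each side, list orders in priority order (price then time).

After op 1 [order #1] market_buy(qty=8): fills=none; bids=[-] asks=[-]
After op 2 [order #2] limit_buy(price=98, qty=9): fills=none; bids=[#2:9@98] asks=[-]
After op 3 [order #3] limit_sell(price=103, qty=9): fills=none; bids=[#2:9@98] asks=[#3:9@103]
After op 4 cancel(order #2): fills=none; bids=[-] asks=[#3:9@103]
After op 5 [order #4] limit_sell(price=105, qty=4): fills=none; bids=[-] asks=[#3:9@103 #4:4@105]

Answer: BIDS (highest first):
  (empty)
ASKS (lowest first):
  #3: 9@103
  #4: 4@105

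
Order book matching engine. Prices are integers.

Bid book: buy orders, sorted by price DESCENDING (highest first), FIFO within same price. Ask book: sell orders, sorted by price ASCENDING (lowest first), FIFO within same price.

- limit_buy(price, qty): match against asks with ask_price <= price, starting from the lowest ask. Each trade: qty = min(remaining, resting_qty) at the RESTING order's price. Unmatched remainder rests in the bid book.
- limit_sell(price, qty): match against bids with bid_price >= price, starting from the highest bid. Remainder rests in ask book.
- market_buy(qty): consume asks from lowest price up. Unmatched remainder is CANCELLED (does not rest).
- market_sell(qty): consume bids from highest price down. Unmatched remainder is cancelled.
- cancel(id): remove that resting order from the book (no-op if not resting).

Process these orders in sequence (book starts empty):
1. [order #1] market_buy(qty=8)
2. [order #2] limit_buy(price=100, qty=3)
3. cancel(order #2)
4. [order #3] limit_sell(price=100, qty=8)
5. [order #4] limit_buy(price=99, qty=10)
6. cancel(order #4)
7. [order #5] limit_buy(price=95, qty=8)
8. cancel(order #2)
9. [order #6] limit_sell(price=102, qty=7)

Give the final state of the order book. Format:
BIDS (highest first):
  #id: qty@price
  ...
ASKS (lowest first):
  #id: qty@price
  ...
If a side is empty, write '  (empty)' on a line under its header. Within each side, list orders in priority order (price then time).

Answer: BIDS (highest first):
  #5: 8@95
ASKS (lowest first):
  #3: 8@100
  #6: 7@102

Derivation:
After op 1 [order #1] market_buy(qty=8): fills=none; bids=[-] asks=[-]
After op 2 [order #2] limit_buy(price=100, qty=3): fills=none; bids=[#2:3@100] asks=[-]
After op 3 cancel(order #2): fills=none; bids=[-] asks=[-]
After op 4 [order #3] limit_sell(price=100, qty=8): fills=none; bids=[-] asks=[#3:8@100]
After op 5 [order #4] limit_buy(price=99, qty=10): fills=none; bids=[#4:10@99] asks=[#3:8@100]
After op 6 cancel(order #4): fills=none; bids=[-] asks=[#3:8@100]
After op 7 [order #5] limit_buy(price=95, qty=8): fills=none; bids=[#5:8@95] asks=[#3:8@100]
After op 8 cancel(order #2): fills=none; bids=[#5:8@95] asks=[#3:8@100]
After op 9 [order #6] limit_sell(price=102, qty=7): fills=none; bids=[#5:8@95] asks=[#3:8@100 #6:7@102]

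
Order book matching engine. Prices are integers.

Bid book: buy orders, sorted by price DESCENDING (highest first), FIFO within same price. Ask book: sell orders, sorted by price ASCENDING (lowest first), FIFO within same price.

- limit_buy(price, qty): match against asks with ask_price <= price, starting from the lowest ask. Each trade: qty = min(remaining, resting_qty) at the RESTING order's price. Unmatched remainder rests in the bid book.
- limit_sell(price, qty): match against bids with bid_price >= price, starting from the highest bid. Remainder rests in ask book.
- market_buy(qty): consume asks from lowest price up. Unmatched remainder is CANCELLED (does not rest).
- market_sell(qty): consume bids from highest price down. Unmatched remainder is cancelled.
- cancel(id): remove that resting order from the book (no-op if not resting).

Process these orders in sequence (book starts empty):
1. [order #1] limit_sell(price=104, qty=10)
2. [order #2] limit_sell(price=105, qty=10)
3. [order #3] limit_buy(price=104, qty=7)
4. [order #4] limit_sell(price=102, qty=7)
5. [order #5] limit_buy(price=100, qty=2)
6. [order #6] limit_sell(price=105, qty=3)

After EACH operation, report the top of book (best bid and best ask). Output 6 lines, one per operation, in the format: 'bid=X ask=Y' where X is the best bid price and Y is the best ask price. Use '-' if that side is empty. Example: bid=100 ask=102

After op 1 [order #1] limit_sell(price=104, qty=10): fills=none; bids=[-] asks=[#1:10@104]
After op 2 [order #2] limit_sell(price=105, qty=10): fills=none; bids=[-] asks=[#1:10@104 #2:10@105]
After op 3 [order #3] limit_buy(price=104, qty=7): fills=#3x#1:7@104; bids=[-] asks=[#1:3@104 #2:10@105]
After op 4 [order #4] limit_sell(price=102, qty=7): fills=none; bids=[-] asks=[#4:7@102 #1:3@104 #2:10@105]
After op 5 [order #5] limit_buy(price=100, qty=2): fills=none; bids=[#5:2@100] asks=[#4:7@102 #1:3@104 #2:10@105]
After op 6 [order #6] limit_sell(price=105, qty=3): fills=none; bids=[#5:2@100] asks=[#4:7@102 #1:3@104 #2:10@105 #6:3@105]

Answer: bid=- ask=104
bid=- ask=104
bid=- ask=104
bid=- ask=102
bid=100 ask=102
bid=100 ask=102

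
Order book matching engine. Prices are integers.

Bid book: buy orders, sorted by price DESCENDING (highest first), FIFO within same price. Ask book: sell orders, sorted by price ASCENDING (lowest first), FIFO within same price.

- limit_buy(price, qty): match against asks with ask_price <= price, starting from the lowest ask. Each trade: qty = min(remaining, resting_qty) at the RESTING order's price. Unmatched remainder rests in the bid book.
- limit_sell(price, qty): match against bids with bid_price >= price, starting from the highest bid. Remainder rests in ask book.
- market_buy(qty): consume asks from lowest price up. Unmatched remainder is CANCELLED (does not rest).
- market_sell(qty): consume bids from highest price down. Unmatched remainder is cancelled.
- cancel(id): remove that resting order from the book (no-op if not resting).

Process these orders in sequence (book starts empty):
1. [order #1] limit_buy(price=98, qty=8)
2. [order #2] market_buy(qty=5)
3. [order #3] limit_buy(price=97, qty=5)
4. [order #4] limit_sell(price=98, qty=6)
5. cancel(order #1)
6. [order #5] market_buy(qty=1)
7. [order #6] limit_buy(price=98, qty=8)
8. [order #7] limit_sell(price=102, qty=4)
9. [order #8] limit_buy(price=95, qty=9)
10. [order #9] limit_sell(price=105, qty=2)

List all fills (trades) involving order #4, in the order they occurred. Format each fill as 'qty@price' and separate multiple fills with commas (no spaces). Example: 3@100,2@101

After op 1 [order #1] limit_buy(price=98, qty=8): fills=none; bids=[#1:8@98] asks=[-]
After op 2 [order #2] market_buy(qty=5): fills=none; bids=[#1:8@98] asks=[-]
After op 3 [order #3] limit_buy(price=97, qty=5): fills=none; bids=[#1:8@98 #3:5@97] asks=[-]
After op 4 [order #4] limit_sell(price=98, qty=6): fills=#1x#4:6@98; bids=[#1:2@98 #3:5@97] asks=[-]
After op 5 cancel(order #1): fills=none; bids=[#3:5@97] asks=[-]
After op 6 [order #5] market_buy(qty=1): fills=none; bids=[#3:5@97] asks=[-]
After op 7 [order #6] limit_buy(price=98, qty=8): fills=none; bids=[#6:8@98 #3:5@97] asks=[-]
After op 8 [order #7] limit_sell(price=102, qty=4): fills=none; bids=[#6:8@98 #3:5@97] asks=[#7:4@102]
After op 9 [order #8] limit_buy(price=95, qty=9): fills=none; bids=[#6:8@98 #3:5@97 #8:9@95] asks=[#7:4@102]
After op 10 [order #9] limit_sell(price=105, qty=2): fills=none; bids=[#6:8@98 #3:5@97 #8:9@95] asks=[#7:4@102 #9:2@105]

Answer: 6@98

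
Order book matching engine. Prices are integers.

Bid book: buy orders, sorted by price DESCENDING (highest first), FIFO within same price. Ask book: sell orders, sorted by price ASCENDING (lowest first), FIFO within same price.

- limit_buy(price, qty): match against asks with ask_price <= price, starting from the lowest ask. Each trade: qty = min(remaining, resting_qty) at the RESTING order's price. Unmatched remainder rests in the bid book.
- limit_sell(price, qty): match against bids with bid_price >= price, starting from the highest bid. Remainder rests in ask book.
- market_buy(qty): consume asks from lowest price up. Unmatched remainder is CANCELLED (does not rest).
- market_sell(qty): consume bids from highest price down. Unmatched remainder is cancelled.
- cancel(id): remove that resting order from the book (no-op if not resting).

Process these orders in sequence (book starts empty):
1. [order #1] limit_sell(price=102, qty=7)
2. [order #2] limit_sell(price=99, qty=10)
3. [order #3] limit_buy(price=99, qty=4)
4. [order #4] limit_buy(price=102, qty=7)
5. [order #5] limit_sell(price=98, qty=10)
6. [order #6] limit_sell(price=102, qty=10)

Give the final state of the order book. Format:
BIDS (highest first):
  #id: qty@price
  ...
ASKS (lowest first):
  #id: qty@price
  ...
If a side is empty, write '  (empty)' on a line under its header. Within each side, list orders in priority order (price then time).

Answer: BIDS (highest first):
  (empty)
ASKS (lowest first):
  #5: 10@98
  #1: 6@102
  #6: 10@102

Derivation:
After op 1 [order #1] limit_sell(price=102, qty=7): fills=none; bids=[-] asks=[#1:7@102]
After op 2 [order #2] limit_sell(price=99, qty=10): fills=none; bids=[-] asks=[#2:10@99 #1:7@102]
After op 3 [order #3] limit_buy(price=99, qty=4): fills=#3x#2:4@99; bids=[-] asks=[#2:6@99 #1:7@102]
After op 4 [order #4] limit_buy(price=102, qty=7): fills=#4x#2:6@99 #4x#1:1@102; bids=[-] asks=[#1:6@102]
After op 5 [order #5] limit_sell(price=98, qty=10): fills=none; bids=[-] asks=[#5:10@98 #1:6@102]
After op 6 [order #6] limit_sell(price=102, qty=10): fills=none; bids=[-] asks=[#5:10@98 #1:6@102 #6:10@102]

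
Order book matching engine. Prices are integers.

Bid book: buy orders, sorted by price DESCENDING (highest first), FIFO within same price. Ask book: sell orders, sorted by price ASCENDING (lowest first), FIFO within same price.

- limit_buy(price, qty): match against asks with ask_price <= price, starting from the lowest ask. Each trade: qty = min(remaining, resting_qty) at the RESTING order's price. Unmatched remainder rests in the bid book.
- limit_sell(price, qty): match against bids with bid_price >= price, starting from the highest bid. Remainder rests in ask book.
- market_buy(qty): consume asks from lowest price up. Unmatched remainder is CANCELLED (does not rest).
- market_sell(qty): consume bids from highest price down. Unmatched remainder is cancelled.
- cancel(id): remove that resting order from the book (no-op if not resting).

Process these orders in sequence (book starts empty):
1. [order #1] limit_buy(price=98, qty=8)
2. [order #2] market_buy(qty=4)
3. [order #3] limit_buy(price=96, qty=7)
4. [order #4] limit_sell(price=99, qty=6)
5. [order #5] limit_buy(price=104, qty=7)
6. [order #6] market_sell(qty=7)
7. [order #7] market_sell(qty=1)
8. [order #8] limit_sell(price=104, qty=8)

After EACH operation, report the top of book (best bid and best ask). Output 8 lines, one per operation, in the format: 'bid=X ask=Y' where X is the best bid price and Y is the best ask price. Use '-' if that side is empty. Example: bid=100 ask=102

Answer: bid=98 ask=-
bid=98 ask=-
bid=98 ask=-
bid=98 ask=99
bid=104 ask=-
bid=98 ask=-
bid=98 ask=-
bid=98 ask=104

Derivation:
After op 1 [order #1] limit_buy(price=98, qty=8): fills=none; bids=[#1:8@98] asks=[-]
After op 2 [order #2] market_buy(qty=4): fills=none; bids=[#1:8@98] asks=[-]
After op 3 [order #3] limit_buy(price=96, qty=7): fills=none; bids=[#1:8@98 #3:7@96] asks=[-]
After op 4 [order #4] limit_sell(price=99, qty=6): fills=none; bids=[#1:8@98 #3:7@96] asks=[#4:6@99]
After op 5 [order #5] limit_buy(price=104, qty=7): fills=#5x#4:6@99; bids=[#5:1@104 #1:8@98 #3:7@96] asks=[-]
After op 6 [order #6] market_sell(qty=7): fills=#5x#6:1@104 #1x#6:6@98; bids=[#1:2@98 #3:7@96] asks=[-]
After op 7 [order #7] market_sell(qty=1): fills=#1x#7:1@98; bids=[#1:1@98 #3:7@96] asks=[-]
After op 8 [order #8] limit_sell(price=104, qty=8): fills=none; bids=[#1:1@98 #3:7@96] asks=[#8:8@104]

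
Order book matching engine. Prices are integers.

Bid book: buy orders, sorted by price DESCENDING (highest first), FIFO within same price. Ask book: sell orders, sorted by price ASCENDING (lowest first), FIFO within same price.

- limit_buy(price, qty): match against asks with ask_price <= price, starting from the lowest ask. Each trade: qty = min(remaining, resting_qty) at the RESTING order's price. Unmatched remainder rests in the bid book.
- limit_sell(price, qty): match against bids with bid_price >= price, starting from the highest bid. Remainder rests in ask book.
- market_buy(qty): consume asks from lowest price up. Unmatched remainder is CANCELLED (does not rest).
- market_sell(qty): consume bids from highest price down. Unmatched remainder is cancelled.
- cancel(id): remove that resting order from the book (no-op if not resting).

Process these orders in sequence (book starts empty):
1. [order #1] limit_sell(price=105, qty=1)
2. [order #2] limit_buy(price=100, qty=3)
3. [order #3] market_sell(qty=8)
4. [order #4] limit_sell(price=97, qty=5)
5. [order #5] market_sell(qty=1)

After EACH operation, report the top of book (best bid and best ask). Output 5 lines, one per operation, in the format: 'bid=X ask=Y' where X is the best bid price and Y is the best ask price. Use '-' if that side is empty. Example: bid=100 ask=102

After op 1 [order #1] limit_sell(price=105, qty=1): fills=none; bids=[-] asks=[#1:1@105]
After op 2 [order #2] limit_buy(price=100, qty=3): fills=none; bids=[#2:3@100] asks=[#1:1@105]
After op 3 [order #3] market_sell(qty=8): fills=#2x#3:3@100; bids=[-] asks=[#1:1@105]
After op 4 [order #4] limit_sell(price=97, qty=5): fills=none; bids=[-] asks=[#4:5@97 #1:1@105]
After op 5 [order #5] market_sell(qty=1): fills=none; bids=[-] asks=[#4:5@97 #1:1@105]

Answer: bid=- ask=105
bid=100 ask=105
bid=- ask=105
bid=- ask=97
bid=- ask=97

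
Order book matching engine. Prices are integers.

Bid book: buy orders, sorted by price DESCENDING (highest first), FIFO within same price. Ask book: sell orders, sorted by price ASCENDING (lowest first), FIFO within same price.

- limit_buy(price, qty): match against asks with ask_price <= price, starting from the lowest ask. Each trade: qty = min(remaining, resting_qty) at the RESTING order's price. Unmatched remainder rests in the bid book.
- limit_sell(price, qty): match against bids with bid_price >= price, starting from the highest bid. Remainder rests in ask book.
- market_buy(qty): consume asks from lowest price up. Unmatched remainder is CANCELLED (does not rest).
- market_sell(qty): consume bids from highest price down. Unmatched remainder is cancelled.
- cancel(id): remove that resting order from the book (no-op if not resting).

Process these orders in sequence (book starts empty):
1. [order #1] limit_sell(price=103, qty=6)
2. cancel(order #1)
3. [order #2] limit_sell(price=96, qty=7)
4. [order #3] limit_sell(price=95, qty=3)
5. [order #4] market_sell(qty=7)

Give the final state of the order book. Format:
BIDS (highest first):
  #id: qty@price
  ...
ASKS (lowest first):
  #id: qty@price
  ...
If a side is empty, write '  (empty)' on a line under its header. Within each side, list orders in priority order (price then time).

After op 1 [order #1] limit_sell(price=103, qty=6): fills=none; bids=[-] asks=[#1:6@103]
After op 2 cancel(order #1): fills=none; bids=[-] asks=[-]
After op 3 [order #2] limit_sell(price=96, qty=7): fills=none; bids=[-] asks=[#2:7@96]
After op 4 [order #3] limit_sell(price=95, qty=3): fills=none; bids=[-] asks=[#3:3@95 #2:7@96]
After op 5 [order #4] market_sell(qty=7): fills=none; bids=[-] asks=[#3:3@95 #2:7@96]

Answer: BIDS (highest first):
  (empty)
ASKS (lowest first):
  #3: 3@95
  #2: 7@96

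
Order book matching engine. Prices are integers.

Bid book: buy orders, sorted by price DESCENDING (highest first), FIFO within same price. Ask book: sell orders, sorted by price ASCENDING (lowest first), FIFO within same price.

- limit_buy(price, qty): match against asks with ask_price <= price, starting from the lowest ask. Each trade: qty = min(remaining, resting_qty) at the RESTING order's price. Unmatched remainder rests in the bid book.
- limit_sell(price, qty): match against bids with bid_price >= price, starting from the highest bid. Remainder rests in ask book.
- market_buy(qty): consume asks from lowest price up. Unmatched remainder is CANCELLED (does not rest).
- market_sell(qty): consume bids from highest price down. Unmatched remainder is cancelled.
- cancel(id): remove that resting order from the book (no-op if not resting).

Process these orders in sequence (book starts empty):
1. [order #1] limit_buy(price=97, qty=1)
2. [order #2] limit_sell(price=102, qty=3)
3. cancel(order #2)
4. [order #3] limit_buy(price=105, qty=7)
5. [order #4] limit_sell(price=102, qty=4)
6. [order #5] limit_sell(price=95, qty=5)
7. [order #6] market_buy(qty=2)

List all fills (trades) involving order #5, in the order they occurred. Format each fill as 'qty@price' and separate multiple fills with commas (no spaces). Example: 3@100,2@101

After op 1 [order #1] limit_buy(price=97, qty=1): fills=none; bids=[#1:1@97] asks=[-]
After op 2 [order #2] limit_sell(price=102, qty=3): fills=none; bids=[#1:1@97] asks=[#2:3@102]
After op 3 cancel(order #2): fills=none; bids=[#1:1@97] asks=[-]
After op 4 [order #3] limit_buy(price=105, qty=7): fills=none; bids=[#3:7@105 #1:1@97] asks=[-]
After op 5 [order #4] limit_sell(price=102, qty=4): fills=#3x#4:4@105; bids=[#3:3@105 #1:1@97] asks=[-]
After op 6 [order #5] limit_sell(price=95, qty=5): fills=#3x#5:3@105 #1x#5:1@97; bids=[-] asks=[#5:1@95]
After op 7 [order #6] market_buy(qty=2): fills=#6x#5:1@95; bids=[-] asks=[-]

Answer: 3@105,1@97,1@95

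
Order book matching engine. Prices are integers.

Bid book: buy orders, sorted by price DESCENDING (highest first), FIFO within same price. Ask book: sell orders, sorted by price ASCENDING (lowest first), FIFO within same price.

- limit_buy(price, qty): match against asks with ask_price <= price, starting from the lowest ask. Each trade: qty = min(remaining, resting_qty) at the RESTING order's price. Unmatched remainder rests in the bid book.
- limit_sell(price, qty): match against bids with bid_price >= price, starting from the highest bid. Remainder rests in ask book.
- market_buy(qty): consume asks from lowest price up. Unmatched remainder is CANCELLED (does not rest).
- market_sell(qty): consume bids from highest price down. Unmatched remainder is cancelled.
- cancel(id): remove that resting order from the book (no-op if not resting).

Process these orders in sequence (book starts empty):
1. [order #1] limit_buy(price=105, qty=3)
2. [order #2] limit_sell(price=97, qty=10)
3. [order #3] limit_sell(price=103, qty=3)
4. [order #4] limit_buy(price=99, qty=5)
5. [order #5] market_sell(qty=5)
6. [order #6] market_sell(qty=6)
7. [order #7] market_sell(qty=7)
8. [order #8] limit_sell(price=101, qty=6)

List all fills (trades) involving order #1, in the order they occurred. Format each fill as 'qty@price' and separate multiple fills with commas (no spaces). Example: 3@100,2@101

Answer: 3@105

Derivation:
After op 1 [order #1] limit_buy(price=105, qty=3): fills=none; bids=[#1:3@105] asks=[-]
After op 2 [order #2] limit_sell(price=97, qty=10): fills=#1x#2:3@105; bids=[-] asks=[#2:7@97]
After op 3 [order #3] limit_sell(price=103, qty=3): fills=none; bids=[-] asks=[#2:7@97 #3:3@103]
After op 4 [order #4] limit_buy(price=99, qty=5): fills=#4x#2:5@97; bids=[-] asks=[#2:2@97 #3:3@103]
After op 5 [order #5] market_sell(qty=5): fills=none; bids=[-] asks=[#2:2@97 #3:3@103]
After op 6 [order #6] market_sell(qty=6): fills=none; bids=[-] asks=[#2:2@97 #3:3@103]
After op 7 [order #7] market_sell(qty=7): fills=none; bids=[-] asks=[#2:2@97 #3:3@103]
After op 8 [order #8] limit_sell(price=101, qty=6): fills=none; bids=[-] asks=[#2:2@97 #8:6@101 #3:3@103]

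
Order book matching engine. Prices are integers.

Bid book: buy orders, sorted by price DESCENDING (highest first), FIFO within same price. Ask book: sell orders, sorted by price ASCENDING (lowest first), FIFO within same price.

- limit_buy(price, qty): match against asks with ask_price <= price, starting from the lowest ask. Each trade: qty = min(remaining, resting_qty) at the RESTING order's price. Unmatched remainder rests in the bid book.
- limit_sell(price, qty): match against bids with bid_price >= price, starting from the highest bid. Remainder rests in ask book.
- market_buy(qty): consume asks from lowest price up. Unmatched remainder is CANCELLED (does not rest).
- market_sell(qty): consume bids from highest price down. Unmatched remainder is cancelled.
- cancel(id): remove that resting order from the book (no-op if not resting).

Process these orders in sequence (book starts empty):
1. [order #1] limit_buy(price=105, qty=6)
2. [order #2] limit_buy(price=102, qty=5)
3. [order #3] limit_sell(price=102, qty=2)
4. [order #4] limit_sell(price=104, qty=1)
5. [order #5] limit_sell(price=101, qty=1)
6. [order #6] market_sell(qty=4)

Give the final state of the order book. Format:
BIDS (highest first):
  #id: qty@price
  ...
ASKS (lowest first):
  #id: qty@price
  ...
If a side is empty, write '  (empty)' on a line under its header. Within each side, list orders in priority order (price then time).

Answer: BIDS (highest first):
  #2: 3@102
ASKS (lowest first):
  (empty)

Derivation:
After op 1 [order #1] limit_buy(price=105, qty=6): fills=none; bids=[#1:6@105] asks=[-]
After op 2 [order #2] limit_buy(price=102, qty=5): fills=none; bids=[#1:6@105 #2:5@102] asks=[-]
After op 3 [order #3] limit_sell(price=102, qty=2): fills=#1x#3:2@105; bids=[#1:4@105 #2:5@102] asks=[-]
After op 4 [order #4] limit_sell(price=104, qty=1): fills=#1x#4:1@105; bids=[#1:3@105 #2:5@102] asks=[-]
After op 5 [order #5] limit_sell(price=101, qty=1): fills=#1x#5:1@105; bids=[#1:2@105 #2:5@102] asks=[-]
After op 6 [order #6] market_sell(qty=4): fills=#1x#6:2@105 #2x#6:2@102; bids=[#2:3@102] asks=[-]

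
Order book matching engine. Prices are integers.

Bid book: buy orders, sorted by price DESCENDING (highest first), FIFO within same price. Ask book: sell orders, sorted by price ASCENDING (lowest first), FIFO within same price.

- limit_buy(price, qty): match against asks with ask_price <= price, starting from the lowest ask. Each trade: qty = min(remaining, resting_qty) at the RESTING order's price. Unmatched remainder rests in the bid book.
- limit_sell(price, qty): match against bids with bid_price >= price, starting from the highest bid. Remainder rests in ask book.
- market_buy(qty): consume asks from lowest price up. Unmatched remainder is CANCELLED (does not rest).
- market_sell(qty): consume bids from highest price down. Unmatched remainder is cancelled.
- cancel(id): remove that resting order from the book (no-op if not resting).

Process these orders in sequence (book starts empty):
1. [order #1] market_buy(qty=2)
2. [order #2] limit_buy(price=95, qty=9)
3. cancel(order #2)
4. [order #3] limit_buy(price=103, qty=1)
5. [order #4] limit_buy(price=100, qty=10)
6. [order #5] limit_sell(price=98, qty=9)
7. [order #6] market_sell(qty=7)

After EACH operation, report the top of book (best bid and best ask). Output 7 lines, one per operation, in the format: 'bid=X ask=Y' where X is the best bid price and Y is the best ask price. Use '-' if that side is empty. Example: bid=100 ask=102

After op 1 [order #1] market_buy(qty=2): fills=none; bids=[-] asks=[-]
After op 2 [order #2] limit_buy(price=95, qty=9): fills=none; bids=[#2:9@95] asks=[-]
After op 3 cancel(order #2): fills=none; bids=[-] asks=[-]
After op 4 [order #3] limit_buy(price=103, qty=1): fills=none; bids=[#3:1@103] asks=[-]
After op 5 [order #4] limit_buy(price=100, qty=10): fills=none; bids=[#3:1@103 #4:10@100] asks=[-]
After op 6 [order #5] limit_sell(price=98, qty=9): fills=#3x#5:1@103 #4x#5:8@100; bids=[#4:2@100] asks=[-]
After op 7 [order #6] market_sell(qty=7): fills=#4x#6:2@100; bids=[-] asks=[-]

Answer: bid=- ask=-
bid=95 ask=-
bid=- ask=-
bid=103 ask=-
bid=103 ask=-
bid=100 ask=-
bid=- ask=-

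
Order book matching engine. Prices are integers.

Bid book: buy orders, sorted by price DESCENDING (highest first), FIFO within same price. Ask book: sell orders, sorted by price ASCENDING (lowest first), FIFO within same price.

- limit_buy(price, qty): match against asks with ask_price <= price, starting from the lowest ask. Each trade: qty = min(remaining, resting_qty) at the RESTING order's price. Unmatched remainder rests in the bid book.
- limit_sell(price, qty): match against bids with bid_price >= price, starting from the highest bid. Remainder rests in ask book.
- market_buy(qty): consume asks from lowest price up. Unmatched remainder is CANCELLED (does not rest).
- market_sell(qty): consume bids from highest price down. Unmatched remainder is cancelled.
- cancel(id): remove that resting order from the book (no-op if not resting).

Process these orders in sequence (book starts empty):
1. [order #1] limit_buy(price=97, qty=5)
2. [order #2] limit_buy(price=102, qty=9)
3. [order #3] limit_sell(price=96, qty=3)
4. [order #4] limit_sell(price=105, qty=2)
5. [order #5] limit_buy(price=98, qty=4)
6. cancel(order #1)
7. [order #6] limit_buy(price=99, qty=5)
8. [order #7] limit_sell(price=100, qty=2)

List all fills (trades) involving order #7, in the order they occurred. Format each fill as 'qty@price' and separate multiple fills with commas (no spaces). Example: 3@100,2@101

After op 1 [order #1] limit_buy(price=97, qty=5): fills=none; bids=[#1:5@97] asks=[-]
After op 2 [order #2] limit_buy(price=102, qty=9): fills=none; bids=[#2:9@102 #1:5@97] asks=[-]
After op 3 [order #3] limit_sell(price=96, qty=3): fills=#2x#3:3@102; bids=[#2:6@102 #1:5@97] asks=[-]
After op 4 [order #4] limit_sell(price=105, qty=2): fills=none; bids=[#2:6@102 #1:5@97] asks=[#4:2@105]
After op 5 [order #5] limit_buy(price=98, qty=4): fills=none; bids=[#2:6@102 #5:4@98 #1:5@97] asks=[#4:2@105]
After op 6 cancel(order #1): fills=none; bids=[#2:6@102 #5:4@98] asks=[#4:2@105]
After op 7 [order #6] limit_buy(price=99, qty=5): fills=none; bids=[#2:6@102 #6:5@99 #5:4@98] asks=[#4:2@105]
After op 8 [order #7] limit_sell(price=100, qty=2): fills=#2x#7:2@102; bids=[#2:4@102 #6:5@99 #5:4@98] asks=[#4:2@105]

Answer: 2@102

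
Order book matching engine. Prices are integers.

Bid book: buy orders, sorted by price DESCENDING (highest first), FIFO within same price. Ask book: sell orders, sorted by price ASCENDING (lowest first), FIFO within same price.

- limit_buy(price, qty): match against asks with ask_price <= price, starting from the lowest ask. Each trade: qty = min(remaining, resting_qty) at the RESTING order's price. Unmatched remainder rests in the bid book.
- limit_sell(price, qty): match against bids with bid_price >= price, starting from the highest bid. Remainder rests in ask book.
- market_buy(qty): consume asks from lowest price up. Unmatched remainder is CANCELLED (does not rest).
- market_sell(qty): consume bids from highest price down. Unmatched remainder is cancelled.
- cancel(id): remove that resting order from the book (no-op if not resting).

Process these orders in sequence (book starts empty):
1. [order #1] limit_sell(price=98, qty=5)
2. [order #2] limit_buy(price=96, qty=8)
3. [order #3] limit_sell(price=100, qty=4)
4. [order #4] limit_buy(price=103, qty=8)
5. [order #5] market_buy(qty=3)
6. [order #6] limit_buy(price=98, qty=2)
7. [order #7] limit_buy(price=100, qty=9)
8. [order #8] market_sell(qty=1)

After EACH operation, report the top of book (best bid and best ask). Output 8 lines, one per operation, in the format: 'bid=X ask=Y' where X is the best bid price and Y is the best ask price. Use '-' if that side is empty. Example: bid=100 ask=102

After op 1 [order #1] limit_sell(price=98, qty=5): fills=none; bids=[-] asks=[#1:5@98]
After op 2 [order #2] limit_buy(price=96, qty=8): fills=none; bids=[#2:8@96] asks=[#1:5@98]
After op 3 [order #3] limit_sell(price=100, qty=4): fills=none; bids=[#2:8@96] asks=[#1:5@98 #3:4@100]
After op 4 [order #4] limit_buy(price=103, qty=8): fills=#4x#1:5@98 #4x#3:3@100; bids=[#2:8@96] asks=[#3:1@100]
After op 5 [order #5] market_buy(qty=3): fills=#5x#3:1@100; bids=[#2:8@96] asks=[-]
After op 6 [order #6] limit_buy(price=98, qty=2): fills=none; bids=[#6:2@98 #2:8@96] asks=[-]
After op 7 [order #7] limit_buy(price=100, qty=9): fills=none; bids=[#7:9@100 #6:2@98 #2:8@96] asks=[-]
After op 8 [order #8] market_sell(qty=1): fills=#7x#8:1@100; bids=[#7:8@100 #6:2@98 #2:8@96] asks=[-]

Answer: bid=- ask=98
bid=96 ask=98
bid=96 ask=98
bid=96 ask=100
bid=96 ask=-
bid=98 ask=-
bid=100 ask=-
bid=100 ask=-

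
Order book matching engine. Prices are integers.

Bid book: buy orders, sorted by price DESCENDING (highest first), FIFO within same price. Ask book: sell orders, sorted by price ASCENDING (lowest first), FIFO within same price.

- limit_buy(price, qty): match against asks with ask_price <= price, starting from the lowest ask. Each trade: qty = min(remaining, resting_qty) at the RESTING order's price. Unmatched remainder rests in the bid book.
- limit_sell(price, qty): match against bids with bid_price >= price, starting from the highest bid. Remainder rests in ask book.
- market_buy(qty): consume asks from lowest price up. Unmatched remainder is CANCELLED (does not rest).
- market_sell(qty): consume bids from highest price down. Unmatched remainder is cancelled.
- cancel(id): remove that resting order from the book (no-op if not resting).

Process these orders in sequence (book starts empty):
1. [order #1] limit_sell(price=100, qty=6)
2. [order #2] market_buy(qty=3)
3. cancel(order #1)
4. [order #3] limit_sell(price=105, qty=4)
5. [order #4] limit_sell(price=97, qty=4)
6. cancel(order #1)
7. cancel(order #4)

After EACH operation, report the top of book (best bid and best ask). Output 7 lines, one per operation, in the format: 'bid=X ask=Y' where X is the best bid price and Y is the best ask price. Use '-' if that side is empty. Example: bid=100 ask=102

After op 1 [order #1] limit_sell(price=100, qty=6): fills=none; bids=[-] asks=[#1:6@100]
After op 2 [order #2] market_buy(qty=3): fills=#2x#1:3@100; bids=[-] asks=[#1:3@100]
After op 3 cancel(order #1): fills=none; bids=[-] asks=[-]
After op 4 [order #3] limit_sell(price=105, qty=4): fills=none; bids=[-] asks=[#3:4@105]
After op 5 [order #4] limit_sell(price=97, qty=4): fills=none; bids=[-] asks=[#4:4@97 #3:4@105]
After op 6 cancel(order #1): fills=none; bids=[-] asks=[#4:4@97 #3:4@105]
After op 7 cancel(order #4): fills=none; bids=[-] asks=[#3:4@105]

Answer: bid=- ask=100
bid=- ask=100
bid=- ask=-
bid=- ask=105
bid=- ask=97
bid=- ask=97
bid=- ask=105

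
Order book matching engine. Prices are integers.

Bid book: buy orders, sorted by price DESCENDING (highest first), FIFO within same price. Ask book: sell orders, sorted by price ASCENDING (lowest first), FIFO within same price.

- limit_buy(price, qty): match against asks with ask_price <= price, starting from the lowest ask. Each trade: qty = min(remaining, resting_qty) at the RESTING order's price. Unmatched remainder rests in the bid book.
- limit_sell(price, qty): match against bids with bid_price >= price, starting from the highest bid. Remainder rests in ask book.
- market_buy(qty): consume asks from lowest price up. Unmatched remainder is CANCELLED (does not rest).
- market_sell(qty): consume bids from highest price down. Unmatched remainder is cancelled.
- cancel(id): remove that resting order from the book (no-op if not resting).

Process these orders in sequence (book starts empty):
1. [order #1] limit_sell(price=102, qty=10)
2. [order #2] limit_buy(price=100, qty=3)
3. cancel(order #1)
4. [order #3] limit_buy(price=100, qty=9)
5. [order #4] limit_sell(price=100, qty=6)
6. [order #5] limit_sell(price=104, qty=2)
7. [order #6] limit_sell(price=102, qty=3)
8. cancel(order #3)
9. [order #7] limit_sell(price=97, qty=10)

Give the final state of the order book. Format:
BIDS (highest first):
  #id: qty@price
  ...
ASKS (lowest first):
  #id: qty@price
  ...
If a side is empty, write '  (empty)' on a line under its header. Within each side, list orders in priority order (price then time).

Answer: BIDS (highest first):
  (empty)
ASKS (lowest first):
  #7: 10@97
  #6: 3@102
  #5: 2@104

Derivation:
After op 1 [order #1] limit_sell(price=102, qty=10): fills=none; bids=[-] asks=[#1:10@102]
After op 2 [order #2] limit_buy(price=100, qty=3): fills=none; bids=[#2:3@100] asks=[#1:10@102]
After op 3 cancel(order #1): fills=none; bids=[#2:3@100] asks=[-]
After op 4 [order #3] limit_buy(price=100, qty=9): fills=none; bids=[#2:3@100 #3:9@100] asks=[-]
After op 5 [order #4] limit_sell(price=100, qty=6): fills=#2x#4:3@100 #3x#4:3@100; bids=[#3:6@100] asks=[-]
After op 6 [order #5] limit_sell(price=104, qty=2): fills=none; bids=[#3:6@100] asks=[#5:2@104]
After op 7 [order #6] limit_sell(price=102, qty=3): fills=none; bids=[#3:6@100] asks=[#6:3@102 #5:2@104]
After op 8 cancel(order #3): fills=none; bids=[-] asks=[#6:3@102 #5:2@104]
After op 9 [order #7] limit_sell(price=97, qty=10): fills=none; bids=[-] asks=[#7:10@97 #6:3@102 #5:2@104]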